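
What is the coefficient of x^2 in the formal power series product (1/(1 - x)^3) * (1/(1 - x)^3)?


Combine the factors: (1/(1 - x)^3) * (1/(1 - x)^3) = 1/(1 - x)^6.
Then use 1/(1 - x)^r = sum_{k>=0} C(k + r - 1, r - 1) x^k with r = 6 and k = 2:
C(7, 5) = 21.

21


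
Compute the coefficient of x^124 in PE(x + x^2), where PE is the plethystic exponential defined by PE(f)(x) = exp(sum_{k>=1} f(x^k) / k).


With f(x) = x + x^2, the exponent is sum_{k>=1} (x^k + x^(2k)) / k = -ln(1 - x) - ln(1 - x^2). Exponentiating:
PE(x + x^2) = 1 / ((1 - x)(1 - x^2)).
This is the generating function for partitions of n into parts of size 1 or 2. The number of 2's can be any j in 0..62, and the rest are 1's, so
[x^124] = floor(124/2) + 1 = 63.

63


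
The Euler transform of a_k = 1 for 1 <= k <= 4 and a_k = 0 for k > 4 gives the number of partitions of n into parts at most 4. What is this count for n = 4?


Partitions of 4 into parts at most 4:
Using generating function (1-x)^(-1)(1-x^2)^(-1)...(1-x^4)^(-1),
the coefficient of x^4 = 5

5


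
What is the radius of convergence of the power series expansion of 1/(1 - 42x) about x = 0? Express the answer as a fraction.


Expanding 1/(1 - 42x) = sum_{k>=0} 42^k x^k, the series converges when |42x| < 1, i.e., |x| < 1/42.
So the radius of convergence is 1/42 = 1/42.

1/42


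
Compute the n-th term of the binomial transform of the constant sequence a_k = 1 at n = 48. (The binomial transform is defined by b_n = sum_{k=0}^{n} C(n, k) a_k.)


With a_k = 1 for all k, b_n = sum_{k=0}^{n} C(n, k) = 2^n by the binomial theorem.
For n = 48: 2^48 = 281474976710656.

281474976710656


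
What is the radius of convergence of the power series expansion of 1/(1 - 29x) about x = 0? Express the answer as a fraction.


Expanding 1/(1 - 29x) = sum_{k>=0} 29^k x^k, the series converges when |29x| < 1, i.e., |x| < 1/29.
So the radius of convergence is 1/29 = 1/29.

1/29


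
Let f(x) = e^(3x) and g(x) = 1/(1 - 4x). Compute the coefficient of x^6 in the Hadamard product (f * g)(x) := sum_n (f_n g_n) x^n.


Expanding: f_k = 3^k/k! (from e^(3x)) and g_k = 4^k (from 1/(1 - 4x)). So the Hadamard coefficient (f * g)_k = 3^k 4^k / k! = (12)^k / k!.
For k = 6: 12^6/6! = 2985984/720 = 20736/5.

20736/5


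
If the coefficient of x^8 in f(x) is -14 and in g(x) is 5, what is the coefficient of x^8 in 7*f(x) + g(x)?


Scalar multiplication scales coefficients: 7 * -14 = -98.
Then add the g coefficient: -98 + 5
= -93

-93


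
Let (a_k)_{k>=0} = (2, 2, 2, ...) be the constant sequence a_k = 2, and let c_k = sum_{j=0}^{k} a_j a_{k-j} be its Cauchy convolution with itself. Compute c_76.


Since a_j = 2 for all j >= 0, the convolution sum becomes
c_k = sum_{j=0}^{k} 2 * 2 = 4 * (k + 1).
Equivalently, the generating function of (a_k) is 2/(1 - x) and its square is 4/(1 - x)^2 = sum_{k>=0} 4(k + 1) x^k.
For k = 76: 4 * 77 = 308.

308


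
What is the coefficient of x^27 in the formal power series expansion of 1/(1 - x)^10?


The negative binomial / multiset identity is
1/(1 - x)^r = sum_{k>=0} C(k + r - 1, r - 1) x^k.
Here r = 10 and k = 27, so the coefficient is
C(27 + 9, 9) = C(36, 9)
= 94143280

94143280


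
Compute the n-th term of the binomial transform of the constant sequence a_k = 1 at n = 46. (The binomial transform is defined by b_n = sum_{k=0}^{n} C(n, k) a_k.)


With a_k = 1 for all k, b_n = sum_{k=0}^{n} C(n, k) = 2^n by the binomial theorem.
For n = 46: 2^46 = 70368744177664.

70368744177664


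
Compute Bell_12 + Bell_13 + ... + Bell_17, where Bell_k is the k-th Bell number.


Recall Bell_k counts set partitions of a k-set (with Bell_0 = 1 by convention).
Bell_12 through Bell_17: 4213597, 27644437, 190899322, 1382958545, 10480142147, 82864869804
Sum = 4213597 + 27644437 + 190899322 + 1382958545 + 10480142147 + 82864869804 = 94950727852.

94950727852


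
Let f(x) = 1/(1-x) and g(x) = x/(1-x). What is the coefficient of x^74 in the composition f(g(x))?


First simplify the composition: f(g(x)) = 1/(1 - x/(1-x)) = (1-x)/((1-x) - x) = (1-x)/(1-2x).
Now extract the coefficient. Write (1-x)/(1-2x) = 1/(1-2x) - x/(1-2x).
The coefficient of x^n in 1/(1-2x) is 2^n, and in x/(1-2x) is 2^(n-1) (for n >= 1).
So the coefficient of x^74 is 2^74 - 2^73 = 18889465931478580854784 - 9444732965739290427392 = 9444732965739290427392.

9444732965739290427392


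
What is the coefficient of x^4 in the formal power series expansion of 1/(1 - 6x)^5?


The general identity 1/(1 - c x)^r = sum_{k>=0} c^k C(k + r - 1, r - 1) x^k follows by substituting y = c x into 1/(1 - y)^r = sum_{k>=0} C(k + r - 1, r - 1) y^k.
For c = 6, r = 5, k = 4:
6^4 * C(8, 4) = 1296 * 70 = 90720.

90720


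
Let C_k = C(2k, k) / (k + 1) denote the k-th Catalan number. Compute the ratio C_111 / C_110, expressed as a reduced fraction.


Using C_k = (2k)! / (k! (k+1)!), the ratio C_{k+1}/C_k simplifies to
C_{k+1}/C_k = [(2k+2)! / ((k+1)! (k+2)!)] * [k! (k+1)! / (2k)!]
 = (2k+2)(2k+1) / ((k+1)(k+2)) = 2(2k+1) / (k+2).
For k = 110: 2(2*110 + 1) / (110 + 2) = 442/112 = 221/56.

221/56


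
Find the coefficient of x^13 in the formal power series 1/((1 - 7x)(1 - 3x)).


By partial fractions or Cauchy convolution:
The coefficient equals sum_{k=0}^{13} 7^k * 3^(13-k).
= 169554572470

169554572470


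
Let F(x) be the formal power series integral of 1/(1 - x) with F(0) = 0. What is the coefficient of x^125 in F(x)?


1/(1 - x) = sum_{k>=0} x^k. Integrating termwise and using F(0) = 0 gives
F(x) = sum_{k>=0} x^(k+1) / (k+1) = sum_{m>=1} x^m / m = -ln(1 - x).
So the coefficient of x^125 is 1/125 = 1/125.

1/125


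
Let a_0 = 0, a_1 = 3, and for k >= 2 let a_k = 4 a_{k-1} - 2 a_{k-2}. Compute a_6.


Iterating the recurrence forward:
a_0 = 0
a_1 = 3
a_2 = 4*3 - 2*0 = 12
a_3 = 4*12 - 2*3 = 42
a_4 = 4*42 - 2*12 = 144
a_5 = 4*144 - 2*42 = 492
a_6 = 4*492 - 2*144 = 1680
So a_6 = 1680.

1680


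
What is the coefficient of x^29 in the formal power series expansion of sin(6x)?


The Maclaurin series is sin(t) = sum_{k>=0} (-1)^k t^(2k+1) / (2k+1)!, so substituting t = 6x, only odd powers of x are nonzero, with coefficient of x^(2k+1) equal to (-1)^k 6^(2k+1) / (2k+1)!.
Write 29 = 2*14 + 1, giving the coefficient (-1)^14 * 6^29 / 29! = 36845653286788892983296/8841761993739701954543616000000 = 688747536/165277074603265625.

688747536/165277074603265625


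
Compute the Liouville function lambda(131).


The Liouville function is lambda(k) = (-1)^Omega(k), where Omega(k) counts the prime factors of k with multiplicity.
Factoring: 131 = 131, so Omega(131) = 1.
lambda(131) = (-1)^1 = -1.

-1


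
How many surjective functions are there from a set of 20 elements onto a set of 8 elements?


By inclusion-exclusion on which target elements are missed, the number of surjections from an n-set onto a k-set is
surj(n, k) = sum_{j=0}^{k} (-1)^j C(k, j) (k - j)^n.
Equivalently surj(n, k) = k! * S(n, k), where S(n, k) is the Stirling number of the second kind.
For n = 20, k = 8:
S(20, 8) = 15170932662679, so
surj = 8! * 15170932662679 = 40320 * 15170932662679 = 611692004959217280.

611692004959217280


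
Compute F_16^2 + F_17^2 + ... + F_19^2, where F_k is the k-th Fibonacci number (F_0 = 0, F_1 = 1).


There is a standard identity sum_{k=0}^{N} F_k^2 = F_N * F_{N+1} (proved inductively from the telescoping relation F_k^2 = F_k F_{k+1} - F_{k-1} F_k). Then
sum_{k=16}^{19} F_k^2 = F_19 F_20 - F_15 F_16.
Computing: F_19 = 4181, F_20 = 6765, F_15 = 610, F_16 = 987.
Sum = 4181 * 6765 - 610 * 987 = 27682395.

27682395


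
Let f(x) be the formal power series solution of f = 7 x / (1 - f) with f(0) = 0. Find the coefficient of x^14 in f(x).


Apply Lagrange inversion: f = 7 x * phi(f) with phi(t) = 1/(1 - t), so
[x^n] f = 7^n * (1/n) [t^(n-1)] phi(t)^n = 7^n * (1/n) [t^(n-1)] (1 - t)^(-n) = 7^n * (1/n) C(2n - 2, n - 1) = 7^n * C_{n-1}.
For n = 14: C_13 = C(26, 13) / 14 = 10400600/14 = 742900.
With the 7^14 = 678223072849 factor, the coefficient is 678223072849 * 742900 = 503851920819522100.

503851920819522100


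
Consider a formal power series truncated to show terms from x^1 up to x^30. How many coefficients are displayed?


From x^1 to x^30 inclusive, the count is 30 - 1 + 1 = 30.

30


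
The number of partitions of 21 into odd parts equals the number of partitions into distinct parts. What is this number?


Computing partitions of 21 into odd parts (1, 3, 5, ...):
Using the generating function prod_{k>=0} 1/(1-x^(2k+1)),
the count is 76

76


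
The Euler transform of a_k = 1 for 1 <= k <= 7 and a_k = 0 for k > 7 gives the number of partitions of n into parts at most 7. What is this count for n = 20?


Partitions of 20 into parts at most 7:
Using generating function (1-x)^(-1)(1-x^2)^(-1)...(1-x^7)^(-1),
the coefficient of x^20 = 364

364


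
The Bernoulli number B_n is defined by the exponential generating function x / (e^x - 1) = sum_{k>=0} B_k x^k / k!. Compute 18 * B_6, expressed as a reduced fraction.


Bernoulli numbers can also be computed recursively via B_0 = 1 and sum_{j=0}^{m} C(m+1, j) B_j = 0 for m >= 1. Odd-index Bernoulli numbers vanish for k >= 3.
Computing B_6 = 1/42, so 18 * B_6 = 18 * 1/42 = 3/7.

3/7


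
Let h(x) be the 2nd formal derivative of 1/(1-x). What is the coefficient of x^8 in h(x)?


Differentiating 2 times: d^2/dx^2 [1/(1-x)] = 2!/(1-x)^3.
The expansion 1/(1-x)^3 = sum_{k>=0} C(k+2, 2) x^k, so the coefficient of x^n in 2!/(1-x)^3 is 2! * C(n+2, 2).
For n = 8: 2 * C(10, 2) = 2 * 45 = 90

90


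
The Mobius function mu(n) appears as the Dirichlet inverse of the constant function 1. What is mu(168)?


168 has a squared prime factor, so mu(168) = 0.
Factorization reveals a repeated prime.

0


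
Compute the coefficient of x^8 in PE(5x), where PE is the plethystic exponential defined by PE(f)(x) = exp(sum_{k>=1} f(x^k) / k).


With f(x) = 5x, the exponent is sum_{k>=1} 5 x^k / k = 5 * (-ln(1 - x)). Exponentiating:
PE(5x) = exp(-5 ln(1 - x)) = 1/(1 - x)^5.
By the negative binomial expansion, [x^n] 1/(1 - x)^5 = C(n + 4, 4).
For n = 8: C(12, 4) = 495.

495


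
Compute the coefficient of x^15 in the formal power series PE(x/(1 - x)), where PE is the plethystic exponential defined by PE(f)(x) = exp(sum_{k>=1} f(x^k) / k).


For f(x) = x/(1 - x) we have
sum_{k>=1} f(x^k) / k = sum_{k>=1} (1/k) * x^k / (1 - x^k) = sum_{k, m >= 1} x^(k m) / k,
which after exponentiating simplifies to
PE(x/(1 - x)) = prod_{k>=1} 1 / (1 - x^k).
This is the generating function for the partition function p(n), so the coefficient of x^15 is p(15).
Computing p(15) by dynamic programming over parts 1, 2, ..., 15: p(15) = 176.

176


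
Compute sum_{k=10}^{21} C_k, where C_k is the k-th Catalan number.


C_10 through C_21: 16796, 58786, 208012, 742900, 2674440, 9694845, 35357670, 129644790, 477638700, 1767263190, 6564120420, 24466267020
Sum = 16796 + 58786 + 208012 + 742900 + 2674440 + 9694845 + 35357670 + 129644790 + 477638700 + 1767263190 + 6564120420 + 24466267020
= 33453687569

33453687569


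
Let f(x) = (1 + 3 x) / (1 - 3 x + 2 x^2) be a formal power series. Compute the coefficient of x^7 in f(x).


Write f(x) = sum_{k>=0} a_k x^k. Multiplying both sides by 1 - 3 x + 2 x^2 gives
(1 - 3 x + 2 x^2) sum_{k>=0} a_k x^k = 1 + 3 x.
Matching coefficients:
 x^0: a_0 = 1
 x^1: a_1 - 3 a_0 = 3  =>  a_1 = 3*1 + 3 = 6
 x^k (k >= 2): a_k = 3 a_{k-1} - 2 a_{k-2}.
Iterating: a_2 = 16, a_3 = 36, a_4 = 76, a_5 = 156, a_6 = 316, a_7 = 636.
So the coefficient of x^7 is 636.

636


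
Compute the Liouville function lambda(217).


The Liouville function is lambda(k) = (-1)^Omega(k), where Omega(k) counts the prime factors of k with multiplicity.
Factoring: 217 = 7 * 31, so Omega(217) = 2.
lambda(217) = (-1)^2 = 1.

1


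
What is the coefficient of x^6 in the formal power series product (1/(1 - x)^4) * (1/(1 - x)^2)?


Combine the factors: (1/(1 - x)^4) * (1/(1 - x)^2) = 1/(1 - x)^6.
Then use 1/(1 - x)^r = sum_{k>=0} C(k + r - 1, r - 1) x^k with r = 6 and k = 6:
C(11, 5) = 462.

462


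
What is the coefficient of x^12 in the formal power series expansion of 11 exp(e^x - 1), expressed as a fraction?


exp(e^x - 1) is the exponential generating function for the Bell numbers Bell_k: exp(e^x - 1) = sum_{k>=0} Bell_k x^k / k!.
So the coefficient of x^12 in 11 exp(e^x - 1) is 11 Bell_12 / 12!.
Computing: Bell_12 = 4213597 and 12! = 479001600, giving
11 * 4213597/479001600 = 4213597/43545600.

4213597/43545600


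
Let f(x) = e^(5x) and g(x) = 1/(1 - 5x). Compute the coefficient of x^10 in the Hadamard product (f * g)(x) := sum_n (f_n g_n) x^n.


Expanding: f_k = 5^k/k! (from e^(5x)) and g_k = 5^k (from 1/(1 - 5x)). So the Hadamard coefficient (f * g)_k = 5^k 5^k / k! = (25)^k / k!.
For k = 10: 25^10/10! = 95367431640625/3628800 = 3814697265625/145152.

3814697265625/145152


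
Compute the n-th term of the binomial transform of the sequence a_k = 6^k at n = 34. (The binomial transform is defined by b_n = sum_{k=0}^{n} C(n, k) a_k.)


With a_k = 6^k, b_n = sum_{k=0}^{n} C(n, k) 6^k = (1 + 6)^n by the binomial theorem.
For n = 34: (1 + 6)^34 = 7^34 = 54116956037952111668959660849.

54116956037952111668959660849


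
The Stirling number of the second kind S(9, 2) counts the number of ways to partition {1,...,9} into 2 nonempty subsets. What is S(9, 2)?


Using the explicit formula S(n,k) = (1/k!) sum_{j=0}^{k} (-1)^(k-j) C(k,j) j^n:
S(9, 2) = 255
Equivalently, S(n,k) is n! times the coefficient of x^n in the EGF (e^x - 1)^k / k!.

255


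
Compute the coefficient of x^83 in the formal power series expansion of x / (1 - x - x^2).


Let f(x) = sum_{k>=0} a_k x^k. Multiplying f(x) * (1 - x - x^2) = x and matching coefficients gives a_0 = 0, a_1 = 1, and a_k = a_{k-1} + a_{k-2} for k >= 2. These are the Fibonacci numbers F_k.
Iterating from F_0 = 0, F_1 = 1:
F_0=0, F_1=1, F_2=1, F_3=2, F_4=3, F_5=5, F_6=8, F_7=13, F_8=21, F_9=34, ...
F_83 = 99194853094755497.

99194853094755497


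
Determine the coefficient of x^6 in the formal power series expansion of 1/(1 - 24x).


The geometric series identity gives 1/(1 - c x) = sum_{k>=0} c^k x^k, so the coefficient of x^k is c^k.
Here c = 24 and k = 6.
Computing: 24^6 = 191102976

191102976


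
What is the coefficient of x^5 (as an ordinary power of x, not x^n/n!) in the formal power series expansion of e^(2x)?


The exponential series is e^y = sum_{k>=0} y^k / k!. Substituting y = 2x gives
e^(2x) = sum_{k>=0} 2^k x^k / k!.
So the coefficient of x^n is a^n/n! with a = 2, n = 5:
2^5 / 5! = 32/120 = 4/15

4/15


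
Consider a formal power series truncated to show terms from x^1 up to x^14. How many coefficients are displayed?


From x^1 to x^14 inclusive, the count is 14 - 1 + 1 = 14.

14


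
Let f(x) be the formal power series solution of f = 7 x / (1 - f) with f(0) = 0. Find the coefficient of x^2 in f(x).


Apply Lagrange inversion: f = 7 x * phi(f) with phi(t) = 1/(1 - t), so
[x^n] f = 7^n * (1/n) [t^(n-1)] phi(t)^n = 7^n * (1/n) [t^(n-1)] (1 - t)^(-n) = 7^n * (1/n) C(2n - 2, n - 1) = 7^n * C_{n-1}.
For n = 2: C_1 = C(2, 1) / 2 = 2/2 = 1.
With the 7^2 = 49 factor, the coefficient is 49 * 1 = 49.

49


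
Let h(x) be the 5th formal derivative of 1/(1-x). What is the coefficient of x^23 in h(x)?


Differentiating 5 times: d^5/dx^5 [1/(1-x)] = 5!/(1-x)^6.
The expansion 1/(1-x)^6 = sum_{k>=0} C(k+5, 5) x^k, so the coefficient of x^n in 5!/(1-x)^6 is 5! * C(n+5, 5).
For n = 23: 120 * C(28, 5) = 120 * 98280 = 11793600

11793600


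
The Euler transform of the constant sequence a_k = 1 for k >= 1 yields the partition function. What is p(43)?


The Euler transform converts the sequence a_k = 1 into the number of integer partitions.
Using the recurrence or dynamic programming:
p(43) = 63261

63261


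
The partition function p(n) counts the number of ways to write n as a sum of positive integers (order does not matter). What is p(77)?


Using the generating function prod_{k>=1} 1/(1-x^k), we compute p(77).
By dynamic programming over parts 1 through 77:
p(77) = 10619863

10619863


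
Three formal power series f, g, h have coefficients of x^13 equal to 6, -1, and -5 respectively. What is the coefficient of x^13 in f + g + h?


Series addition is componentwise:
6 + -1 + -5
= 0

0


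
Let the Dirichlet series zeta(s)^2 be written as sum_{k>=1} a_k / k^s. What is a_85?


The Dirichlet convolution of the constant function 1 with itself gives (1 * 1)(k) = sum_{d | k} 1 = d(k), the number of positive divisors of k.
Since zeta(s) = sum_{k>=1} 1/k^s, we have zeta(s)^2 = sum_{k>=1} d(k)/k^s, so a_k = d(k).
For k = 85: the divisors are 1, 5, 17, 85.
Count = 4.

4


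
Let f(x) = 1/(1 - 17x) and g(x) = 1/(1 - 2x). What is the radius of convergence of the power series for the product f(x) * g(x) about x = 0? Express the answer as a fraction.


The radius of 1/(1 - 17x) is 1/17 (nearest singularity at x = 1/17), and the radius of 1/(1 - 2x) is 1/2.
The product f(x)*g(x) = 1/((1 - 17x)(1 - 2x)) has singularities at both 1/17 and 1/2, so its radius of convergence is the distance to the nearest one:
min(1/17, 1/2) = 1/17.

1/17


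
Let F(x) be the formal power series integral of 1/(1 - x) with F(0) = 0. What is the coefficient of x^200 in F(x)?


1/(1 - x) = sum_{k>=0} x^k. Integrating termwise and using F(0) = 0 gives
F(x) = sum_{k>=0} x^(k+1) / (k+1) = sum_{m>=1} x^m / m = -ln(1 - x).
So the coefficient of x^200 is 1/200 = 1/200.

1/200


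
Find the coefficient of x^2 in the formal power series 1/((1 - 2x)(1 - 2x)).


By partial fractions or Cauchy convolution:
The coefficient equals sum_{k=0}^{2} 2^k * 2^(2-k).
= 12

12


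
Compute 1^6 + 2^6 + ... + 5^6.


This power sum has a closed form given by Faulhaber's formula
sum_{k=1}^{m} k^p = (1 / (p + 1)) * sum_{j=0}^{p} C(p + 1, j) B_j m^(p + 1 - j),
but for small m direct computation is fastest:
1 + 64 + 729 + 4096 + 15625 = 20515.

20515


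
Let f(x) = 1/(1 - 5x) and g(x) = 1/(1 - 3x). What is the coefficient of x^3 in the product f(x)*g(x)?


The coefficient of x^n in f*g is the Cauchy product: sum_{k=0}^{n} a^k * b^(n-k).
With a=5, b=3, n=3:
sum_{k=0}^{3} 5^k * 3^(3-k)
= 272

272


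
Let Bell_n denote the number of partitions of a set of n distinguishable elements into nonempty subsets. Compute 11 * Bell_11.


Bell_11 can be computed from the Bell triangle or from Dobinski's identity Bell_n = (1/e) * sum_{k>=0} k^n / k!.
Computing Bell_11 = 678570.
Then 11 * 678570 = 7464270.

7464270


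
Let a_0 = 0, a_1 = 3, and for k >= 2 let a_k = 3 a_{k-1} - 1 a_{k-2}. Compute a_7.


Iterating the recurrence forward:
a_0 = 0
a_1 = 3
a_2 = 3*3 - 1*0 = 9
a_3 = 3*9 - 1*3 = 24
a_4 = 3*24 - 1*9 = 63
a_5 = 3*63 - 1*24 = 165
a_6 = 3*165 - 1*63 = 432
a_7 = 3*432 - 1*165 = 1131
So a_7 = 1131.

1131


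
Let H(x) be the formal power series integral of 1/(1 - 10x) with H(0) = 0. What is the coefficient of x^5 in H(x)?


1/(1 - 10x) = sum_{k>=0} 10^k x^k. Integrating termwise with H(0) = 0:
H(x) = sum_{k>=0} 10^k x^(k+1) / (k+1) = sum_{m>=1} 10^(m-1) x^m / m.
For m = 5: 10^4/5 = 10000/5 = 2000.

2000


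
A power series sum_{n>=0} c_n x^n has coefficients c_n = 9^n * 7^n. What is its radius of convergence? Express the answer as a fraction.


By the root test (Cauchy-Hadamard), the radius is R = 1 / limsup_n |c_n|^(1/n).
Here |c_n|^(1/n) = (9^n * 7^n)^(1/n) = 9 * 7 = 63 for all n.
So R = 1/63 = 1/63.

1/63


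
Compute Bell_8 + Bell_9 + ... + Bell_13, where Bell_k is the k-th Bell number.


Recall Bell_k counts set partitions of a k-set (with Bell_0 = 1 by convention).
Bell_8 through Bell_13: 4140, 21147, 115975, 678570, 4213597, 27644437
Sum = 4140 + 21147 + 115975 + 678570 + 4213597 + 27644437 = 32677866.

32677866


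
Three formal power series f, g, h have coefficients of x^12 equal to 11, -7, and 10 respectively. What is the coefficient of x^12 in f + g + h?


Series addition is componentwise:
11 + -7 + 10
= 14

14


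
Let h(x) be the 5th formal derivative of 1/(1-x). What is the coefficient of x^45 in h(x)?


Differentiating 5 times: d^5/dx^5 [1/(1-x)] = 5!/(1-x)^6.
The expansion 1/(1-x)^6 = sum_{k>=0} C(k+5, 5) x^k, so the coefficient of x^n in 5!/(1-x)^6 is 5! * C(n+5, 5).
For n = 45: 120 * C(50, 5) = 120 * 2118760 = 254251200

254251200


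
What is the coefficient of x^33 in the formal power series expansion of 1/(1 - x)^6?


The negative binomial / multiset identity is
1/(1 - x)^r = sum_{k>=0} C(k + r - 1, r - 1) x^k.
Here r = 6 and k = 33, so the coefficient is
C(33 + 5, 5) = C(38, 5)
= 501942

501942


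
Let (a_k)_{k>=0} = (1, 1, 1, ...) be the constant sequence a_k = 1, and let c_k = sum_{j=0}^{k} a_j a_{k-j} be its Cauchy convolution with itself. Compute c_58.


Since a_j = 1 for all j >= 0, the convolution sum becomes
c_k = sum_{j=0}^{k} 1 * 1 = 1 * (k + 1).
Equivalently, the generating function of (a_k) is 1/(1 - x) and its square is 1/(1 - x)^2 = sum_{k>=0} 1(k + 1) x^k.
For k = 58: 1 * 59 = 59.

59


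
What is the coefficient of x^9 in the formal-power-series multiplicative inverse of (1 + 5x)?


The inverse is 1/(1 + 5x). Apply the geometric identity 1/(1 - y) = sum_{k>=0} y^k with y = -5x:
1/(1 + 5x) = sum_{k>=0} (-5)^k x^k.
So the coefficient of x^9 is (-5)^9 = -1953125.

-1953125


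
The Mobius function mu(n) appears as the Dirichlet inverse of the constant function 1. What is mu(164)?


164 has a squared prime factor, so mu(164) = 0.
Factorization reveals a repeated prime.

0


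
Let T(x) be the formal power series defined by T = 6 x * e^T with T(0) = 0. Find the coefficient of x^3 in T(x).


Apply the Lagrange inversion formula: if T = 6 x * phi(T) with phi(t) = e^t, then
[x^n] T = 6^n * (1/n) [t^(n-1)] phi(t)^n = 6^n * (1/n) [t^(n-1)] e^(n t) = 6^n * (1/n) * n^(n-1) / (n-1)! = 6^n * n^(n-1) / n!.
When c = 1 this is the Cayley count of rooted labeled trees on n vertices, divided by n!.
For n = 3: 6^3 * 3^2 / 3! = 216 * 9/6 = 324.

324


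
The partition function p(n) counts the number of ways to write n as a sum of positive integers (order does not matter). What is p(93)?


Using the generating function prod_{k>=1} 1/(1-x^k), we compute p(93).
By dynamic programming over parts 1 through 93:
p(93) = 82010177

82010177


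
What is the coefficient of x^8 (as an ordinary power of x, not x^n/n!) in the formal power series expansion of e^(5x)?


The exponential series is e^y = sum_{k>=0} y^k / k!. Substituting y = 5x gives
e^(5x) = sum_{k>=0} 5^k x^k / k!.
So the coefficient of x^n is a^n/n! with a = 5, n = 8:
5^8 / 8! = 390625/40320 = 78125/8064

78125/8064


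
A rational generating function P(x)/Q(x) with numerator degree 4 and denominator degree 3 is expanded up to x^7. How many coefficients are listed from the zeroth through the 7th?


Expanding up to x^7 gives the coefficients for x^0, x^1, ..., x^7.
That is 7 + 1 = 8 coefficients in total.

8


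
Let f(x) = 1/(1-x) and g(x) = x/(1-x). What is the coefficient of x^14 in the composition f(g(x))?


First simplify the composition: f(g(x)) = 1/(1 - x/(1-x)) = (1-x)/((1-x) - x) = (1-x)/(1-2x).
Now extract the coefficient. Write (1-x)/(1-2x) = 1/(1-2x) - x/(1-2x).
The coefficient of x^n in 1/(1-2x) is 2^n, and in x/(1-2x) is 2^(n-1) (for n >= 1).
So the coefficient of x^14 is 2^14 - 2^13 = 16384 - 8192 = 8192.

8192


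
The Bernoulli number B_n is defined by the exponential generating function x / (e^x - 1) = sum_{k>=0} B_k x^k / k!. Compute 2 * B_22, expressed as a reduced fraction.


Bernoulli numbers can also be computed recursively via B_0 = 1 and sum_{j=0}^{m} C(m+1, j) B_j = 0 for m >= 1. Odd-index Bernoulli numbers vanish for k >= 3.
Computing B_22 = 854513/138, so 2 * B_22 = 2 * 854513/138 = 854513/69.

854513/69


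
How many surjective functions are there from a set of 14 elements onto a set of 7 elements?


By inclusion-exclusion on which target elements are missed, the number of surjections from an n-set onto a k-set is
surj(n, k) = sum_{j=0}^{k} (-1)^j C(k, j) (k - j)^n.
Equivalently surj(n, k) = k! * S(n, k), where S(n, k) is the Stirling number of the second kind.
For n = 14, k = 7:
S(14, 7) = 49329280, so
surj = 7! * 49329280 = 5040 * 49329280 = 248619571200.

248619571200


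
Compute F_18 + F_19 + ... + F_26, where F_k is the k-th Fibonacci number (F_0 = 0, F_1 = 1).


Use the identity sum_{k=0}^{N} F_k = F_{N+2} - 1 (which follows from F_{k+2} - F_{k+1} = F_k). Then
sum_{k=18}^{26} F_k = (F_{28} - 1) - (F_{19} - 1) = F_{28} - F_{19}.
Computing: F_{28} = 317811, F_{19} = 4181, so
Sum = 317811 - 4181 = 313630.

313630


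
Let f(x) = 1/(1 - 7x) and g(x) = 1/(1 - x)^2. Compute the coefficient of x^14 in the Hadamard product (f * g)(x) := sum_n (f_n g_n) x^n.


f has coefficients f_k = 7^k. For g = 1/(1 - x)^2 the coefficient is g_k = C(k + 1, 1) = k + 1. The Hadamard coefficient is (f * g)_k = 7^k * (k + 1).
For k = 14: 7^14 * 15 = 678223072849 * 15 = 10173346092735.

10173346092735


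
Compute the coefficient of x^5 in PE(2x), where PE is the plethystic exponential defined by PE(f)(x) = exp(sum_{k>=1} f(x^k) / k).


With f(x) = 2x, the exponent is sum_{k>=1} 2 x^k / k = 2 * (-ln(1 - x)). Exponentiating:
PE(2x) = exp(-2 ln(1 - x)) = 1/(1 - x)^2.
By the negative binomial expansion, [x^n] 1/(1 - x)^2 = C(n + 1, 1).
For n = 5: C(6, 1) = 6.

6


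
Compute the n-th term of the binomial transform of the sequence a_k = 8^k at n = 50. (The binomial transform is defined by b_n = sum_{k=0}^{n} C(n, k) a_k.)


With a_k = 8^k, b_n = sum_{k=0}^{n} C(n, k) 8^k = (1 + 8)^n by the binomial theorem.
For n = 50: (1 + 8)^50 = 9^50 = 515377520732011331036461129765621272702107522001.

515377520732011331036461129765621272702107522001


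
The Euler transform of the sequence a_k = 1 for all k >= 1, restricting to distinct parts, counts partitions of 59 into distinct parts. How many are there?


Partitions of 59 into distinct parts can be computed via generating function.
Product (1+x)(1+x^2)(1+x^3)...
The coefficient of x^59 = 9792

9792


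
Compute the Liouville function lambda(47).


The Liouville function is lambda(k) = (-1)^Omega(k), where Omega(k) counts the prime factors of k with multiplicity.
Factoring: 47 = 47, so Omega(47) = 1.
lambda(47) = (-1)^1 = -1.

-1


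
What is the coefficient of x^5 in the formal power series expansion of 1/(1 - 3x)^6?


The general identity 1/(1 - c x)^r = sum_{k>=0} c^k C(k + r - 1, r - 1) x^k follows by substituting y = c x into 1/(1 - y)^r = sum_{k>=0} C(k + r - 1, r - 1) y^k.
For c = 3, r = 6, k = 5:
3^5 * C(10, 5) = 243 * 252 = 61236.

61236


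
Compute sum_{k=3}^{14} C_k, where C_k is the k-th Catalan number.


C_3 through C_14: 5, 14, 42, 132, 429, 1430, 4862, 16796, 58786, 208012, 742900, 2674440
Sum = 5 + 14 + 42 + 132 + 429 + 1430 + 4862 + 16796 + 58786 + 208012 + 742900 + 2674440
= 3707848

3707848


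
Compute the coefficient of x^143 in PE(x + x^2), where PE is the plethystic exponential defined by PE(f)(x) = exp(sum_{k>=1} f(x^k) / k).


With f(x) = x + x^2, the exponent is sum_{k>=1} (x^k + x^(2k)) / k = -ln(1 - x) - ln(1 - x^2). Exponentiating:
PE(x + x^2) = 1 / ((1 - x)(1 - x^2)).
This is the generating function for partitions of n into parts of size 1 or 2. The number of 2's can be any j in 0..71, and the rest are 1's, so
[x^143] = floor(143/2) + 1 = 72.

72


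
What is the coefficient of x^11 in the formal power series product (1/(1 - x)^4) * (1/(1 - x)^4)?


Combine the factors: (1/(1 - x)^4) * (1/(1 - x)^4) = 1/(1 - x)^8.
Then use 1/(1 - x)^r = sum_{k>=0} C(k + r - 1, r - 1) x^k with r = 8 and k = 11:
C(18, 7) = 31824.

31824


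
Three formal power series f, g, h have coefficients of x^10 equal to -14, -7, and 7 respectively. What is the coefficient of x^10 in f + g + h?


Series addition is componentwise:
-14 + -7 + 7
= -14

-14


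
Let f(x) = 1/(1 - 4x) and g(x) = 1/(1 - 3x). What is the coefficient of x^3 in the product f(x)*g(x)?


The coefficient of x^n in f*g is the Cauchy product: sum_{k=0}^{n} a^k * b^(n-k).
With a=4, b=3, n=3:
sum_{k=0}^{3} 4^k * 3^(3-k)
= 175

175


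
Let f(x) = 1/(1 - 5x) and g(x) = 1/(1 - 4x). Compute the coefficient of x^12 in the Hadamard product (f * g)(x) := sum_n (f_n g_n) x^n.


f has coefficients f_k = 5^k and g has coefficients g_k = 4^k, so the Hadamard product has coefficient (f*g)_k = 5^k * 4^k = 20^k.
For k = 12: 20^12 = 4096000000000000.

4096000000000000


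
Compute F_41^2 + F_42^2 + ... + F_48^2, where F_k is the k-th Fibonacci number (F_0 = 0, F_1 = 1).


There is a standard identity sum_{k=0}^{N} F_k^2 = F_N * F_{N+1} (proved inductively from the telescoping relation F_k^2 = F_k F_{k+1} - F_{k-1} F_k). Then
sum_{k=41}^{48} F_k^2 = F_48 F_49 - F_40 F_41.
Computing: F_48 = 4807526976, F_49 = 7778742049, F_40 = 102334155, F_41 = 165580141.
Sum = 4807526976 * 7778742049 - 102334155 * 165580141 = 37379567736098997969.

37379567736098997969


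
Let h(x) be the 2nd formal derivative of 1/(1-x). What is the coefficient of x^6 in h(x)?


Differentiating 2 times: d^2/dx^2 [1/(1-x)] = 2!/(1-x)^3.
The expansion 1/(1-x)^3 = sum_{k>=0} C(k+2, 2) x^k, so the coefficient of x^n in 2!/(1-x)^3 is 2! * C(n+2, 2).
For n = 6: 2 * C(8, 2) = 2 * 28 = 56

56


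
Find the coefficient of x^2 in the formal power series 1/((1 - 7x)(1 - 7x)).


By partial fractions or Cauchy convolution:
The coefficient equals sum_{k=0}^{2} 7^k * 7^(2-k).
= 147

147


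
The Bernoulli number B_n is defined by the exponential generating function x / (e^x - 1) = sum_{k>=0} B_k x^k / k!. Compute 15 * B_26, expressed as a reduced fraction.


Bernoulli numbers can also be computed recursively via B_0 = 1 and sum_{j=0}^{m} C(m+1, j) B_j = 0 for m >= 1. Odd-index Bernoulli numbers vanish for k >= 3.
Computing B_26 = 8553103/6, so 15 * B_26 = 15 * 8553103/6 = 42765515/2.

42765515/2


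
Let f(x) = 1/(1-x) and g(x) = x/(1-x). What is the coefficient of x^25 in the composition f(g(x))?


First simplify the composition: f(g(x)) = 1/(1 - x/(1-x)) = (1-x)/((1-x) - x) = (1-x)/(1-2x).
Now extract the coefficient. Write (1-x)/(1-2x) = 1/(1-2x) - x/(1-2x).
The coefficient of x^n in 1/(1-2x) is 2^n, and in x/(1-2x) is 2^(n-1) (for n >= 1).
So the coefficient of x^25 is 2^25 - 2^24 = 33554432 - 16777216 = 16777216.

16777216


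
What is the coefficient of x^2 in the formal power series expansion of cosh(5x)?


The Maclaurin series is cosh(t) = sum_{m>=0} t^(2m) / (2m)!, so substituting t = 5x, only even powers of x are nonzero, with coefficient of x^(2m) equal to 5^(2m) / (2m)!.
For x^2 the coefficient is 5^2/2! = 25/2 = 25/2.

25/2


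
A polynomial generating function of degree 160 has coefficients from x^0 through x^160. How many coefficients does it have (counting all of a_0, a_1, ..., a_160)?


A polynomial of degree 160 takes the form a_0 + a_1 x + ... + a_160 x^160.
The number of coefficients is 160 + 1 = 161.

161


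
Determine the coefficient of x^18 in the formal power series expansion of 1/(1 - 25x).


The geometric series identity gives 1/(1 - c x) = sum_{k>=0} c^k x^k, so the coefficient of x^k is c^k.
Here c = 25 and k = 18.
Computing: 25^18 = 14551915228366851806640625

14551915228366851806640625


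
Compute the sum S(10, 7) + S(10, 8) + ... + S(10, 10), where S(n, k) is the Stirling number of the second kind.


By definition, S(n, k) counts partitions of an n-set into exactly k nonempty blocks.
Computing row n = 10 for k = 7..10:
S(10, k): 5880, 750, 45, 1
Sum = 6676.

6676


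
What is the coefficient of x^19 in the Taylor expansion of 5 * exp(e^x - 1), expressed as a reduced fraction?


exp(e^x - 1) = sum_{k>=0} Bell_k x^k / k!, where Bell_k is the k-th Bell number.
So the coefficient of x^19 is 5 * Bell_19 / 19!.
Computing: Bell_19 = 5832742205057 and 19! = 121645100408832000, giving
5 * 5832742205057/121645100408832000 = 5832742205057/24329020081766400.

5832742205057/24329020081766400


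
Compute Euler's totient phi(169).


phi(n) counts integers in [1, n] coprime to n. Using the multiplicative formula phi(n) = n * prod_{p | n} (1 - 1/p):
169 = 13^2, so
phi(169) = 169 * (1 - 1/13) = 156.

156


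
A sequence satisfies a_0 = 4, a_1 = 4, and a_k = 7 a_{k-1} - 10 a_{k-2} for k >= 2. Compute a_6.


The characteristic equation is t^2 - 7 t + 10 = 0, with roots r_1 = 5 and r_2 = 2 (so c_1 = r_1 + r_2, c_2 = -r_1 r_2 as required).
One can use the closed form a_n = A r_1^n + B r_2^n, but direct iteration is more reliable:
a_0 = 4, a_1 = 4, a_2 = -12, a_3 = -124, a_4 = -748, a_5 = -3996, a_6 = -20492.
So a_6 = -20492.

-20492


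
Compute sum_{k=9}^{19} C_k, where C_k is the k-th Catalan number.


C_9 through C_19: 4862, 16796, 58786, 208012, 742900, 2674440, 9694845, 35357670, 129644790, 477638700, 1767263190
Sum = 4862 + 16796 + 58786 + 208012 + 742900 + 2674440 + 9694845 + 35357670 + 129644790 + 477638700 + 1767263190
= 2423304991

2423304991


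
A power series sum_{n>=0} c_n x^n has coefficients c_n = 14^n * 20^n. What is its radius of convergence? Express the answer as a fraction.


By the root test (Cauchy-Hadamard), the radius is R = 1 / limsup_n |c_n|^(1/n).
Here |c_n|^(1/n) = (14^n * 20^n)^(1/n) = 14 * 20 = 280 for all n.
So R = 1/280 = 1/280.

1/280


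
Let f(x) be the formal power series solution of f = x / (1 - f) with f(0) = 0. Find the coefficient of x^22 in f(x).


Apply Lagrange inversion: f = x * phi(f) with phi(t) = 1/(1 - t), so
[x^n] f = (1/n) [t^(n-1)] phi(t)^n = (1/n) [t^(n-1)] (1 - t)^(-n) = (1/n) C(2n - 2, n - 1) = C_{n-1}.
For n = 22: C_21 = C(42, 21) / 22 = 538257874440/22 = 24466267020 = 24466267020.

24466267020


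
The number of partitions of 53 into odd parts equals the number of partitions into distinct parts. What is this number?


Computing partitions of 53 into odd parts (1, 3, 5, ...):
Using the generating function prod_{k>=0} 1/(1-x^(2k+1)),
the count is 5120

5120


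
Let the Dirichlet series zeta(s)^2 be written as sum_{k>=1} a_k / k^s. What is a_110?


The Dirichlet convolution of the constant function 1 with itself gives (1 * 1)(k) = sum_{d | k} 1 = d(k), the number of positive divisors of k.
Since zeta(s) = sum_{k>=1} 1/k^s, we have zeta(s)^2 = sum_{k>=1} d(k)/k^s, so a_k = d(k).
For k = 110: the divisors are 1, 2, 5, 10, 11, 22, 55, 110.
Count = 8.

8


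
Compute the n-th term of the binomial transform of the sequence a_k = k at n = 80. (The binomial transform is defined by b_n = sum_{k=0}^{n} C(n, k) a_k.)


With a_k = k, b_n = sum_{k=0}^{n} C(n, k) k. Using k * C(n, k) = n * C(n-1, k-1) gives b_n = n * sum_{k>=1} C(n-1, k-1) = n * 2^(n-1).
For n = 80: 80 * 2^79 = 80 * 604462909807314587353088 = 48357032784585166988247040.

48357032784585166988247040


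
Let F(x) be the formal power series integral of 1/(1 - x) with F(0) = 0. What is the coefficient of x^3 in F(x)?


1/(1 - x) = sum_{k>=0} x^k. Integrating termwise and using F(0) = 0 gives
F(x) = sum_{k>=0} x^(k+1) / (k+1) = sum_{m>=1} x^m / m = -ln(1 - x).
So the coefficient of x^3 is 1/3 = 1/3.

1/3


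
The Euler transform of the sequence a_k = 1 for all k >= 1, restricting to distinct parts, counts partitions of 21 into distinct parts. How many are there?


Partitions of 21 into distinct parts can be computed via generating function.
Product (1+x)(1+x^2)(1+x^3)...
The coefficient of x^21 = 76

76


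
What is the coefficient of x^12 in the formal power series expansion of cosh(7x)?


The Maclaurin series is cosh(t) = sum_{m>=0} t^(2m) / (2m)!, so substituting t = 7x, only even powers of x are nonzero, with coefficient of x^(2m) equal to 7^(2m) / (2m)!.
For x^12 the coefficient is 7^12/12! = 13841287201/479001600 = 1977326743/68428800.

1977326743/68428800


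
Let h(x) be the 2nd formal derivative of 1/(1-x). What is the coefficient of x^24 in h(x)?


Differentiating 2 times: d^2/dx^2 [1/(1-x)] = 2!/(1-x)^3.
The expansion 1/(1-x)^3 = sum_{k>=0} C(k+2, 2) x^k, so the coefficient of x^n in 2!/(1-x)^3 is 2! * C(n+2, 2).
For n = 24: 2 * C(26, 2) = 2 * 325 = 650

650


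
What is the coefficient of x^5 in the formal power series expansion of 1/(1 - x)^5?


The expansion 1/(1 - x)^r = sum_{k>=0} C(k + r - 1, r - 1) x^k follows from the multiset / negative-binomial theorem (or from repeated differentiation of the geometric series).
For r = 5 and k = 5:
C(9, 4) = 362880 / (24 * 120) = 126.

126


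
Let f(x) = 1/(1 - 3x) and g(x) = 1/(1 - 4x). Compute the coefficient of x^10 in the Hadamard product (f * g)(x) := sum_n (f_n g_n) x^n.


f has coefficients f_k = 3^k and g has coefficients g_k = 4^k, so the Hadamard product has coefficient (f*g)_k = 3^k * 4^k = 12^k.
For k = 10: 12^10 = 61917364224.

61917364224


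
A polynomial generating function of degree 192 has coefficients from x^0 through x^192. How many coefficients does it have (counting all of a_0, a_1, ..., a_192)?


A polynomial of degree 192 takes the form a_0 + a_1 x + ... + a_192 x^192.
The number of coefficients is 192 + 1 = 193.

193


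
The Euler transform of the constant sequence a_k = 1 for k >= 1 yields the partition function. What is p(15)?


The Euler transform converts the sequence a_k = 1 into the number of integer partitions.
Using the recurrence or dynamic programming:
p(15) = 176

176


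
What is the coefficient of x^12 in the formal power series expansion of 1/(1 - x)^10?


The negative binomial / multiset identity is
1/(1 - x)^r = sum_{k>=0} C(k + r - 1, r - 1) x^k.
Here r = 10 and k = 12, so the coefficient is
C(12 + 9, 9) = C(21, 9)
= 293930

293930


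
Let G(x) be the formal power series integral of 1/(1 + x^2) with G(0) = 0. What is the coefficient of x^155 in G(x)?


1/(1 + x^2) = sum_{j>=0} (-1)^j x^(2j). Integrating termwise with G(0) = 0:
G(x) = sum_{j>=0} (-1)^j x^(2j+1) / (2j+1) = arctan(x).
Only odd powers are nonzero. For x^155 write 155 = 2*77 + 1, giving
(-1)^77 / 155 = -1/155 = -1/155.

-1/155


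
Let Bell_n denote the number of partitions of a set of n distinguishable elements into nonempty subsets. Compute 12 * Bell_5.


Bell_5 can be computed from the Bell triangle or from Dobinski's identity Bell_n = (1/e) * sum_{k>=0} k^n / k!.
Computing Bell_5 = 52.
Then 12 * 52 = 624.

624


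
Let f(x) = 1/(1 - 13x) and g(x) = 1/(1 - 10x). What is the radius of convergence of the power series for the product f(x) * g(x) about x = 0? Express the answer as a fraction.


The radius of 1/(1 - 13x) is 1/13 (nearest singularity at x = 1/13), and the radius of 1/(1 - 10x) is 1/10.
The product f(x)*g(x) = 1/((1 - 13x)(1 - 10x)) has singularities at both 1/13 and 1/10, so its radius of convergence is the distance to the nearest one:
min(1/13, 1/10) = 1/13.

1/13


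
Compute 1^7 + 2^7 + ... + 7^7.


This power sum has a closed form given by Faulhaber's formula
sum_{k=1}^{m} k^p = (1 / (p + 1)) * sum_{j=0}^{p} C(p + 1, j) B_j m^(p + 1 - j),
but for small m direct computation is fastest:
1 + 128 + 2187 + 16384 + 78125 + 279936 + 823543 = 1200304.

1200304


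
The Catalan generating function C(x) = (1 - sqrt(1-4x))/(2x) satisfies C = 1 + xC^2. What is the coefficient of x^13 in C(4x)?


Substituting x -> 4x scales the n-th coefficient by 4^n, so [x^13] C(4x) = 4^13 * C_13.
C_13 = C(2*13, 13)/(14) = 10400600/14 = 742900.
So 4^13 * 742900 = 67108864 * 742900 = 49855175065600.

49855175065600


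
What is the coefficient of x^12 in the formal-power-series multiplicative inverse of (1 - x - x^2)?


Let the inverse be f(x) = sum_{k>=0} a_k x^k. From f(x) * (1 - x - x^2) = 1 and matching coefficients:
 x^0: a_0 = 1.
 x^1: a_1 - a_0 = 0, so a_1 = 1.
 x^k (k >= 2): a_k - a_{k-1} - a_{k-2} = 0, i.e. a_k = a_{k-1} + a_{k-2}.
This is the Fibonacci-type recurrence shifted so that a_0 = a_1 = 1.
Iterating: a_0=1, a_1=1, a_2=2, a_3=3, a_4=5, a_5=8, a_6=13, a_7=21, a_8=34, a_9=55, ...
a_12 = 233.

233


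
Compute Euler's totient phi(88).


phi(n) counts integers in [1, n] coprime to n. Using the multiplicative formula phi(n) = n * prod_{p | n} (1 - 1/p):
88 = 2^3 * 11, so
phi(88) = 88 * (1 - 1/2) * (1 - 1/11) = 40.

40
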